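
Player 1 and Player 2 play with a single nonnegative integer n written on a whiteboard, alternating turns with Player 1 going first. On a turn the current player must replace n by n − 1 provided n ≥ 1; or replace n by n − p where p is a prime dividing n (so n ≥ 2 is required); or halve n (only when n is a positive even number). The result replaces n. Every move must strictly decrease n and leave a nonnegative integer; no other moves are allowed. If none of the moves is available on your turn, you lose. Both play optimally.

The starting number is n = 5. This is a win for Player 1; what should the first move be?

Move to 0.

Use the standard recursion: the mover loses at a terminal position; elsewhere, the mover wins exactly when some move hands the opponent an L position.
n=0: no move → L
n=1: reaches L-position 0 → W
n=2: reaches L-position 0 → W
n=3: reaches L-position 0 → W
n=4: only reaches 2(W), 3(W), all W → L
n=5: reaches L-position 0 → W
From 5, the L positions reachable in one move are: 0, 4. Any move reaching one of these is winning.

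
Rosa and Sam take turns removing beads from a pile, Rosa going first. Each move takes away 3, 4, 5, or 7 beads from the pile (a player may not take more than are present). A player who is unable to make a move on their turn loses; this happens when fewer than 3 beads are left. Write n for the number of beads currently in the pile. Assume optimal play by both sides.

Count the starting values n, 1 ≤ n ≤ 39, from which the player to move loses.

Work bottom-up. With no move the player to move loses. Otherwise the position is W if at least one move leads to an L position for the opponent, and L if every move leads to a W.
n=0: no move → L
n=1: no move → L
n=2: no move → L
n=3: W (go to 0, an L position)
n=4: W (go to 1, an L position)
n=5: W (go to 2, an L position)
n=6: W (go to 2, an L position)
n=7: W (go to 2, an L position)
n=8: W (go to 1, an L position)
n=9: W (go to 2, an L position)
n=10: L (options 7(W), 6(W), 5(W), 3(W) are all W)
n=11: L (options 8(W), 7(W), 6(W), 4(W) are all W)
n=12: L (options 9(W), 8(W), 7(W), 5(W) are all W)
n=13: W (go to 10, an L position)
n=14: W (go to 11, an L position)
n=15: W (go to 12, an L position)
n=16: W (go to 12, an L position)
n=17: W (go to 12, an L position)
n=18: W (go to 11, an L position)
n=19: W (go to 12, an L position)
n=20: L (options 17(W), 16(W), 15(W), 13(W) are all W)
n=21: L (options 18(W), 17(W), 16(W), 14(W) are all W)
n=22: L (options 19(W), 18(W), 17(W), 15(W) are all W)
n=23: W (go to 20, an L position)
n=24: W (go to 21, an L position)
n=25: W (go to 22, an L position)
n=26: W (go to 22, an L position)
n=27: W (go to 22, an L position)
n=28: W (go to 21, an L position)
n=29: W (go to 22, an L position)
n=30: L (options 27(W), 26(W), 25(W), 23(W) are all W)
n=31: L (options 28(W), 27(W), 26(W), 24(W) are all W)
n=32: L (options 29(W), 28(W), 27(W), 25(W) are all W)
n=33: W (go to 30, an L position)
n=34: W (go to 31, an L position)
n=35: W (go to 32, an L position)
n=36: W (go to 32, an L position)
n=37: W (go to 32, an L position)
n=38: W (go to 31, an L position)
n=39: W (go to 32, an L position)
L entries with 1 ≤ n ≤ 39 (n=0 is outside the asked range and is not counted): n = 1, 2, 10, 11, 12, 20, 21, 22, 30, 31, 32; that makes 11.

11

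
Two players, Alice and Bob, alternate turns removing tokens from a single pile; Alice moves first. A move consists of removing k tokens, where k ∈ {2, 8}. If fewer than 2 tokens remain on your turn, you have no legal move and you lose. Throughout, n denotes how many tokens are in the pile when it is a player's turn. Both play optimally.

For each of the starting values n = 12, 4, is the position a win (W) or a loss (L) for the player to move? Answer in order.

12: W, 4: L

Positions with no move are L. A position that does have a move is losing for the player to move precisely when every available move leads to a winning position for the opponent. Fill in the labels:
n=0: no move → L
n=1: no move → L
n=2: reaches L-position 0 → W
n=3: reaches L-position 1 → W
n=4: only reaches 2(W), which is W → L
n=5: only reaches 3(W), which is W → L
n=6: reaches L-position 4 → W
n=7: reaches L-position 5 → W
n=8: reaches L-position 0 → W
n=9: reaches L-position 1 → W
n=10: only reaches 8(W), 2(W), all W → L
n=11: only reaches 9(W), 3(W), all W → L
n=12: reaches L-position 10 → W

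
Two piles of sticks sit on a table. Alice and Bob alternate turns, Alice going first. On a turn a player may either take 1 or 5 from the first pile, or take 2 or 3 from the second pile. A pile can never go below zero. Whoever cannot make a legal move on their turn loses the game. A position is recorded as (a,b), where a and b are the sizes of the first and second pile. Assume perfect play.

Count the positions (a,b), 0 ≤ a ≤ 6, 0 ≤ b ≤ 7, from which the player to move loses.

25

Classify positions by backward induction: terminal positions (no move available) are L. From any other position, the mover wins iff some move reaches an L.
Every move lowers a or b (never raises either), so fill the grid row by row in increasing a, and left to right within a row: each cell's successors are then already labelled.
      b=0  b=1  b=2  b=3  b=4  b=5  b=6  b=7
a=0:    L    L    W    W    W    L    L    W
a=1:    W    W    L    L    W    W    W    L
a=2:    L    L    W    W    W    L    L    W
a=3:    W    W    L    L    W    W    W    L
a=4:    L    L    W    W    W    L    L    W
a=5:    W    W    L    L    W    W    W    L
a=6:    L    L    W    W    W    L    L    W
Cells with no legal move (terminal, hence L): (0,0), (0,1).
The remaining L cells, each justified by listing all of its moves:
(0,5): only reaches (0,3)(W), (0,2)(W), all W → L
(0,6): only reaches (0,4)(W), (0,3)(W), all W → L
(1,2): only reaches (0,2)(W), (1,0)(W), all W → L
(1,3): only reaches (0,3)(W), (1,1)(W), (1,0)(W), all W → L
(1,7): only reaches (0,7)(W), (1,5)(W), (1,4)(W), all W → L
(2,0): only reaches (1,0)(W), which is W → L
(2,1): only reaches (1,1)(W), which is W → L
(2,5): only reaches (1,5)(W), (2,3)(W), (2,2)(W), all W → L
(2,6): only reaches (1,6)(W), (2,4)(W), (2,3)(W), all W → L
(3,2): only reaches (2,2)(W), (3,0)(W), all W → L
(3,3): only reaches (2,3)(W), (3,1)(W), (3,0)(W), all W → L
(3,7): only reaches (2,7)(W), (3,5)(W), (3,4)(W), all W → L
(4,0): only reaches (3,0)(W), which is W → L
(4,1): only reaches (3,1)(W), which is W → L
(4,5): only reaches (3,5)(W), (4,3)(W), (4,2)(W), all W → L
(4,6): only reaches (3,6)(W), (4,4)(W), (4,3)(W), all W → L
(5,2): only reaches (4,2)(W), (0,2)(W), (5,0)(W), all W → L
(5,3): only reaches (4,3)(W), (0,3)(W), (5,1)(W), (5,0)(W), all W → L
(5,7): only reaches (4,7)(W), (0,7)(W), (5,5)(W), (5,4)(W), all W → L
(6,0): only reaches (5,0)(W), (1,0)(W), all W → L
(6,1): only reaches (5,1)(W), (1,1)(W), all W → L
(6,5): only reaches (5,5)(W), (1,5)(W), (6,3)(W), (6,2)(W), all W → L
(6,6): only reaches (5,6)(W), (1,6)(W), (6,4)(W), (6,3)(W), all W → L
Every other cell has at least one move into one of the L cells above, so it is W.
L cells per row: a=0: 4, a=1: 3, a=2: 4, a=3: 3, a=4: 4, a=5: 3, a=6: 4; total 25.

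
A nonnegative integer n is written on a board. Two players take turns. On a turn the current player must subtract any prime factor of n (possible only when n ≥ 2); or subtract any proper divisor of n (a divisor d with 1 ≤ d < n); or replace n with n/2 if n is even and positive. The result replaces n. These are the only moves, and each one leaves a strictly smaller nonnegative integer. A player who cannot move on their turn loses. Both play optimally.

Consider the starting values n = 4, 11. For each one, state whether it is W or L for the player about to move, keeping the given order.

4: L, 11: W

Work bottom-up. With no move the player to move loses. Otherwise the position is W if at least one move leads to an L position for the opponent, and L if every move leads to a W.
n=0: no move → L
n=1: no move → L
n=2: W (go to 0, an L position)
n=3: W (go to 0, an L position)
n=4: L (options 2(W), 3(W) are all W)
n=5: W (go to 0, an L position)
n=6: W (go to 4, an L position)
n=7: W (go to 0, an L position)
n=8: W (go to 4, an L position)
n=9: L (options 6(W), 8(W) are all W)
n=10: W (go to 9, an L position)
n=11: W (go to 0, an L position)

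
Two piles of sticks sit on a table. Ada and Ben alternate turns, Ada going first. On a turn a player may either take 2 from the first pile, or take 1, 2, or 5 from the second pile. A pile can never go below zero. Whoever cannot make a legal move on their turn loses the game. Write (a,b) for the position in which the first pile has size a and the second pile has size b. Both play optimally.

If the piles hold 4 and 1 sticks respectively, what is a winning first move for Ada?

Build the W/L table. Terminal = L. A non-terminal position is W if it has a move to some L; otherwise it is L.
No move ever increases a pile, so every position that can arise here has a ≤ 4 and b ≤ 1; it is enough to label the cells with 0 ≤ a ≤ 4 and 0 ≤ b ≤ 1.
Every move lowers a or b (never raises either), so fill the grid row by row in increasing a, and left to right within a row: each cell's successors are then already labelled.
      b=0  b=1
a=0:    L    W
a=1:    L    W
a=2:    W    L
a=3:    W    L
a=4:    L    W
Cells with no legal move (terminal, hence L): (0,0), (1,0).
The remaining L cells, each justified by listing all of its moves:
(2,1): L (options (0,1)(W), (2,0)(W) are all W)
(3,1): L (options (1,1)(W), (3,0)(W) are all W)
(4,0): L (sole option (2,0)(W) is W)
Every other cell has at least one move into one of the L cells above, so it is W.
From (4,1), the L positions reachable in one move are: (2,1), (4,0). Any move reaching one of these is winning.

Move to (2,1).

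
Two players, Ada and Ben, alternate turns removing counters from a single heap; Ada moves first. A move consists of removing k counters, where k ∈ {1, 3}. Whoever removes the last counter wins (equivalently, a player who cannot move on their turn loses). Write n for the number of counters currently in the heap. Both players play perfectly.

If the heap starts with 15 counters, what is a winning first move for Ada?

Positions with no move are L. A position that does have a move is losing for the player to move precisely when every available move leads to a winning position for the opponent. Fill in the labels:
n=0: no move → L
n=1: W (go to 0, an L position)
n=2: L (sole option 1(W) is W)
n=3: W (go to 2, an L position)
n=4: L (options 3(W), 1(W) are all W)
n=5: W (go to 4, an L position)
n=6: L (options 5(W), 3(W) are all W)
n=7: W (go to 6, an L position)
n=8: L (options 7(W), 5(W) are all W)
n=9: W (go to 8, an L position)
n=10: L (options 9(W), 7(W) are all W)
n=11: W (go to 10, an L position)
n=12: L (options 11(W), 9(W) are all W)
n=13: W (go to 12, an L position)
n=14: L (options 13(W), 11(W) are all W)
n=15: W (go to 14, an L position)
From 15, the L positions reachable in one move are: 14, 12. Any move reaching one of these is winning.

Remove 1, leaving 14.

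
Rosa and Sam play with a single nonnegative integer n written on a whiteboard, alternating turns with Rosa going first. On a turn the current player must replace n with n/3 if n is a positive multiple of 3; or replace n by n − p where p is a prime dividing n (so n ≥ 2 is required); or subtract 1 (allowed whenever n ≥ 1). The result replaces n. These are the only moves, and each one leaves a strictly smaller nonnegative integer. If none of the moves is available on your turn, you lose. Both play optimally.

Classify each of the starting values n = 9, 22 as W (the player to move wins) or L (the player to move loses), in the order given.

9: W, 22: L

Label each position W (a win for the player to move) or L (a loss). A position with no legal move is L; any other position is W exactly when some move reaches an L, and L when every move reaches a W.
n=0: no move → L
n=1: W (go to 0, an L position)
n=2: W (go to 0, an L position)
n=3: W (go to 0, an L position)
n=4: L (options 2(W), 3(W) are all W)
n=5: W (go to 0, an L position)
n=6: W (go to 4, an L position)
n=7: W (go to 0, an L position)
n=8: L (options 6(W), 7(W) are all W)
n=9: W (go to 8, an L position)
n=10: W (go to 8, an L position)
n=11: W (go to 0, an L position)
n=12: W (go to 4, an L position)
n=13: W (go to 0, an L position)
n=14: L (options 7(W), 12(W), 13(W) are all W)
n=15: W (go to 14, an L position)
n=16: W (go to 14, an L position)
n=17: W (go to 0, an L position)
n=18: L (options 6(W), 15(W), 16(W), 17(W) are all W)
n=19: W (go to 0, an L position)
n=20: W (go to 18, an L position)
n=21: W (go to 14, an L position)
n=22: L (options 11(W), 20(W), 21(W) are all W)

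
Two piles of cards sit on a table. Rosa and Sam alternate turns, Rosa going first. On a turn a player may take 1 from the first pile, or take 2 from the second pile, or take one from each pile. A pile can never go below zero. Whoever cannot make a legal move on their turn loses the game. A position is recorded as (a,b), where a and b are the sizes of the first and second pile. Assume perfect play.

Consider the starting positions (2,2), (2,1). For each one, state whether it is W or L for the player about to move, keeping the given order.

Build the W/L table. Terminal = L. A non-terminal position is W if it has a move to some L; otherwise it is L.
No move ever increases a pile, so every position that can arise here has a ≤ 2 and b ≤ 2; it is enough to label the cells with 0 ≤ a ≤ 2 and 0 ≤ b ≤ 2.
Every move lowers a or b (never raises either), so fill the grid row by row in increasing a, and left to right within a row: each cell's successors are then already labelled.
      b=0  b=1  b=2
a=0:    L    L    W
a=1:    W    W    W
a=2:    L    L    W
Cells with no legal move (terminal, hence L): (0,0), (0,1).
The remaining L cells, each justified by listing all of its moves:
(2,0): L (sole option (1,0)(W) is W)
(2,1): L (options (1,1)(W), (1,0)(W) are all W)
Every other cell has at least one move into one of the L cells above, so it is W.
(2,2): the move to (2,0) reaches an L cell, so W
(2,1): one of the L cells justified above, so L

(2,2): W, (2,1): L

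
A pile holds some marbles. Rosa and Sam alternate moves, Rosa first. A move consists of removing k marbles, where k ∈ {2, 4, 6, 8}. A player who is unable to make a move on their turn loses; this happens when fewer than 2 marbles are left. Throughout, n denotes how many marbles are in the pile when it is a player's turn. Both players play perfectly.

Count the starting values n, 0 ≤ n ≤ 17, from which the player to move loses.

Build the W/L table. Terminal = L. A non-terminal position is W if it has a move to some L; otherwise it is L.
n=0: no move → L
n=1: no move → L
n=2: reaches L-position 0 → W
n=3: reaches L-position 1 → W
n=4: reaches L-position 0 → W
n=5: reaches L-position 1 → W
n=6: reaches L-position 0 → W
n=7: reaches L-position 1 → W
n=8: reaches L-position 0 → W
n=9: reaches L-position 1 → W
n=10: only reaches 8(W), 6(W), 4(W), 2(W), all W → L
n=11: only reaches 9(W), 7(W), 5(W), 3(W), all W → L
n=12: reaches L-position 10 → W
n=13: reaches L-position 11 → W
n=14: reaches L-position 10 → W
n=15: reaches L-position 11 → W
n=16: reaches L-position 10 → W
n=17: reaches L-position 11 → W
L entries with 0 ≤ n ≤ 17: n = 0, 1, 10, 11; that makes 4.

4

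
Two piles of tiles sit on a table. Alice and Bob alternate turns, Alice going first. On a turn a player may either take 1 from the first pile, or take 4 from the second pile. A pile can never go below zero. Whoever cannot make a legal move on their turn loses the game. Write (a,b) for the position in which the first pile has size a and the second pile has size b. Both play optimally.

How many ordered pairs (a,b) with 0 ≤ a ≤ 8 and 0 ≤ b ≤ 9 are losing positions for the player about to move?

46

Build the W/L table. Terminal = L. A non-terminal position is W if it has a move to some L; otherwise it is L.
Every move lowers a or b (never raises either), so fill the grid row by row in increasing a, and left to right within a row: each cell's successors are then already labelled.
      b=0  b=1  b=2  b=3  b=4  b=5  b=6  b=7  b=8  b=9
a=0:    L    L    L    L    W    W    W    W    L    L
a=1:    W    W    W    W    L    L    L    L    W    W
a=2:    L    L    L    L    W    W    W    W    L    L
a=3:    W    W    W    W    L    L    L    L    W    W
a=4:    L    L    L    L    W    W    W    W    L    L
a=5:    W    W    W    W    L    L    L    L    W    W
a=6:    L    L    L    L    W    W    W    W    L    L
a=7:    W    W    W    W    L    L    L    L    W    W
a=8:    L    L    L    L    W    W    W    W    L    L
Cells with no legal move (terminal, hence L): (0,0), (0,1), (0,2), (0,3).
The remaining L cells, each justified by listing all of its moves:
(0,8): →(0,4)(W) only, which is W, so L
(0,9): →(0,5)(W) only, which is W, so L
(1,4): →(0,4)(W), (1,0)(W) — all W, so L
(1,5): →(0,5)(W), (1,1)(W) — all W, so L
(1,6): →(0,6)(W), (1,2)(W) — all W, so L
(1,7): →(0,7)(W), (1,3)(W) — all W, so L
(2,0): →(1,0)(W) only, which is W, so L
(2,1): →(1,1)(W) only, which is W, so L
(2,2): →(1,2)(W) only, which is W, so L
(2,3): →(1,3)(W) only, which is W, so L
(2,8): →(1,8)(W), (2,4)(W) — all W, so L
(2,9): →(1,9)(W), (2,5)(W) — all W, so L
(3,4): →(2,4)(W), (3,0)(W) — all W, so L
(3,5): →(2,5)(W), (3,1)(W) — all W, so L
(3,6): →(2,6)(W), (3,2)(W) — all W, so L
(3,7): →(2,7)(W), (3,3)(W) — all W, so L
(4,0): →(3,0)(W) only, which is W, so L
(4,1): →(3,1)(W) only, which is W, so L
(4,2): →(3,2)(W) only, which is W, so L
(4,3): →(3,3)(W) only, which is W, so L
(4,8): →(3,8)(W), (4,4)(W) — all W, so L
(4,9): →(3,9)(W), (4,5)(W) — all W, so L
(5,4): →(4,4)(W), (5,0)(W) — all W, so L
(5,5): →(4,5)(W), (5,1)(W) — all W, so L
(5,6): →(4,6)(W), (5,2)(W) — all W, so L
(5,7): →(4,7)(W), (5,3)(W) — all W, so L
(6,0): →(5,0)(W) only, which is W, so L
(6,1): →(5,1)(W) only, which is W, so L
(6,2): →(5,2)(W) only, which is W, so L
(6,3): →(5,3)(W) only, which is W, so L
(6,8): →(5,8)(W), (6,4)(W) — all W, so L
(6,9): →(5,9)(W), (6,5)(W) — all W, so L
(7,4): →(6,4)(W), (7,0)(W) — all W, so L
(7,5): →(6,5)(W), (7,1)(W) — all W, so L
(7,6): →(6,6)(W), (7,2)(W) — all W, so L
(7,7): →(6,7)(W), (7,3)(W) — all W, so L
(8,0): →(7,0)(W) only, which is W, so L
(8,1): →(7,1)(W) only, which is W, so L
(8,2): →(7,2)(W) only, which is W, so L
(8,3): →(7,3)(W) only, which is W, so L
(8,8): →(7,8)(W), (8,4)(W) — all W, so L
(8,9): →(7,9)(W), (8,5)(W) — all W, so L
Every other cell has at least one move into one of the L cells above, so it is W.
L cells per row: a=0: 6, a=1: 4, a=2: 6, a=3: 4, a=4: 6, a=5: 4, a=6: 6, a=7: 4, a=8: 6; total 46.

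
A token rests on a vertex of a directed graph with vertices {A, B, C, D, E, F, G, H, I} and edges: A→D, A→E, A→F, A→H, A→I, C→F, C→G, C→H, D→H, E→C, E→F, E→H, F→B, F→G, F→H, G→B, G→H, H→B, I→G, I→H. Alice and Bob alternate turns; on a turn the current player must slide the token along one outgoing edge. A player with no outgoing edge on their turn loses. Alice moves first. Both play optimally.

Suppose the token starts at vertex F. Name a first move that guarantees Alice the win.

Build the W/L table. Terminal = L. A non-terminal position is W if it has a move to some L; otherwise it is L.
Every edge goes from a vertex to one that appears earlier in the order B, H, G, F, I, C, D, E, A, so processing vertices in that order labels each vertex after all of its successors.
B: no outgoing edge → L
H: reaches L-position B → W
G: reaches L-position B → W
F: reaches L-position B → W
I: only reaches G(W), H(W), all W → L
C: only reaches F(W), G(W), H(W), all W → L
D: only reaches H(W), which is W → L
E: reaches L-position C → W
A: reaches L-position D → W
From F, the L positions reachable in one move are: B.

Move to B.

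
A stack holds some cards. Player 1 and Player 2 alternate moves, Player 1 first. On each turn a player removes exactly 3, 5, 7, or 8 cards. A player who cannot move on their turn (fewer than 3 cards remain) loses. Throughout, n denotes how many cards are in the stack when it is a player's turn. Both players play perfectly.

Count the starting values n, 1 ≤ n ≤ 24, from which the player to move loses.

Work bottom-up. With no move the player to move loses. Otherwise the position is W if at least one move leads to an L position for the opponent, and L if every move leads to a W.
n=0: no move → L
n=1: no move → L
n=2: no move → L
n=3: →0(L), so W
n=4: →1(L), so W
n=5: →2(L), so W
n=6: →1(L), so W
n=7: →2(L), so W
n=8: →1(L), so W
n=9: →2(L), so W
n=10: →2(L), so W
n=11: →8(W), 6(W), 4(W), 3(W) — all W, so L
n=12: →9(W), 7(W), 5(W), 4(W) — all W, so L
n=13: →10(W), 8(W), 6(W), 5(W) — all W, so L
n=14: →11(L), so W
n=15: →12(L), so W
n=16: →13(L), so W
n=17: →12(L), so W
n=18: →13(L), so W
n=19: →12(L), so W
n=20: →13(L), so W
n=21: →13(L), so W
n=22: →19(W), 17(W), 15(W), 14(W) — all W, so L
n=23: →20(W), 18(W), 16(W), 15(W) — all W, so L
n=24: →21(W), 19(W), 17(W), 16(W) — all W, so L
L entries with 1 ≤ n ≤ 24 (n=0 is outside the asked range and is not counted): n = 1, 2, 11, 12, 13, 22, 23, 24; that makes 8.

8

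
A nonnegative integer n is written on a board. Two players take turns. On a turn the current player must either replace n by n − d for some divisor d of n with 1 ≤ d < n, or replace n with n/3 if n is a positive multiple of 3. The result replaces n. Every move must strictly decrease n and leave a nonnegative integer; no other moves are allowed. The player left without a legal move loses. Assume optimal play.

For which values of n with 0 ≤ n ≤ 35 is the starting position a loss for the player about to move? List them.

Build the W/L table. Terminal = L. A non-terminal position is W if it has a move to some L; otherwise it is L.
n=0: no move → L
n=1: no move → L
n=2: can move to 1, which is L ⇒ W
n=3: can move to 1, which is L ⇒ W
n=4: moves to 2(W), 3(W); every one is W ⇒ L
n=5: can move to 4, which is L ⇒ W
n=6: can move to 4, which is L ⇒ W
n=7: the only move is to 6(W), a W ⇒ L
n=8: can move to 4, which is L ⇒ W
n=9: moves to 3(W), 6(W), 8(W); every one is W ⇒ L
n=10: can move to 9, which is L ⇒ W
n=11: the only move is to 10(W), a W ⇒ L
n=12: can move to 4, which is L ⇒ W
n=13: the only move is to 12(W), a W ⇒ L
n=14: can move to 7, which is L ⇒ W
n=15: moves to 5(W), 10(W), 12(W), 14(W); every one is W ⇒ L
n=16: can move to 15, which is L ⇒ W
n=17: the only move is to 16(W), a W ⇒ L
n=18: can move to 9, which is L ⇒ W
n=19: the only move is to 18(W), a W ⇒ L
n=20: can move to 15, which is L ⇒ W
n=21: can move to 7, which is L ⇒ W
n=22: can move to 11, which is L ⇒ W
n=23: the only move is to 22(W), a W ⇒ L
n=24: can move to 23, which is L ⇒ W
n=25: moves to 20(W), 24(W); every one is W ⇒ L
n=26: can move to 13, which is L ⇒ W
n=27: can move to 9, which is L ⇒ W
n=28: moves to 14(W), 21(W), 24(W), 26(W), 27(W); every one is W ⇒ L
n=29: can move to 28, which is L ⇒ W
n=30: can move to 15, which is L ⇒ W
n=31: the only move is to 30(W), a W ⇒ L
n=32: can move to 28, which is L ⇒ W
n=33: can move to 11, which is L ⇒ W
n=34: can move to 17, which is L ⇒ W
n=35: can move to 28, which is L ⇒ W
The losing starting values of n are exactly the entries labelled L in this table (14 of them).

0, 1, 4, 7, 9, 11, 13, 15, 17, 19, 23, 25, 28, 31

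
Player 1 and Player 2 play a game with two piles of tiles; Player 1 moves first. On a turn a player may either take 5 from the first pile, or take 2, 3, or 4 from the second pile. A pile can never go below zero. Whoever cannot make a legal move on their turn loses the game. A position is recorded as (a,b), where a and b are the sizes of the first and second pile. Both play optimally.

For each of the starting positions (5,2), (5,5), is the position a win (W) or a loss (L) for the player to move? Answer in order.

Positions with no move are L. A position that does have a move is losing for the player to move precisely when every available move leads to a winning position for the opponent. Fill in the labels:
No move ever increases a pile, so every position that can arise here has a ≤ 5 and b ≤ 5; it is enough to label the cells with 0 ≤ a ≤ 5 and 0 ≤ b ≤ 5.
Every move lowers a or b (never raises either), so fill the grid row by row in increasing a, and left to right within a row: each cell's successors are then already labelled.
      b=0  b=1  b=2  b=3  b=4  b=5
a=0:    L    L    W    W    W    W
a=1:    L    L    W    W    W    W
a=2:    L    L    W    W    W    W
a=3:    L    L    W    W    W    W
a=4:    L    L    W    W    W    W
a=5:    W    W    L    L    W    W
Cells with no legal move (terminal, hence L): (0,0), (0,1), (1,0), (1,1), (2,0), (2,1), (3,0), (3,1), (4,0), (4,1).
The remaining L cells, each justified by listing all of its moves:
(5,2): L (options (0,2)(W), (5,0)(W) are all W)
(5,3): L (options (0,3)(W), (5,1)(W), (5,0)(W) are all W)
Every other cell has at least one move into one of the L cells above, so it is W.
(5,2): one of the L cells justified above, so L
(5,5): the move to (5,3) reaches an L cell, so W

(5,2): L, (5,5): W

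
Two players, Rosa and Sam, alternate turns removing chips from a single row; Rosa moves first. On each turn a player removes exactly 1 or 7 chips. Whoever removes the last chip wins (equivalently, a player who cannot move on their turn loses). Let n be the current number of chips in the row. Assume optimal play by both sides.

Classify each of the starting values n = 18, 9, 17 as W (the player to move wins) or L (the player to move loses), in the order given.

Use the standard recursion: the mover loses at a terminal position; elsewhere, the mover wins exactly when some move hands the opponent an L position.
n=0: no move → L
n=1: reaches L-position 0 → W
n=2: only reaches 1(W), which is W → L
n=3: reaches L-position 2 → W
n=4: only reaches 3(W), which is W → L
n=5: reaches L-position 4 → W
n=6: only reaches 5(W), which is W → L
n=7: reaches L-position 6 → W
n=8: only reaches 7(W), 1(W), all W → L
n=9: reaches L-position 8 → W
n=10: only reaches 9(W), 3(W), all W → L
n=11: reaches L-position 10 → W
n=12: only reaches 11(W), 5(W), all W → L
n=13: reaches L-position 12 → W
n=14: only reaches 13(W), 7(W), all W → L
n=15: reaches L-position 14 → W
n=16: only reaches 15(W), 9(W), all W → L
n=17: reaches L-position 16 → W
n=18: only reaches 17(W), 11(W), all W → L

18: L, 9: W, 17: W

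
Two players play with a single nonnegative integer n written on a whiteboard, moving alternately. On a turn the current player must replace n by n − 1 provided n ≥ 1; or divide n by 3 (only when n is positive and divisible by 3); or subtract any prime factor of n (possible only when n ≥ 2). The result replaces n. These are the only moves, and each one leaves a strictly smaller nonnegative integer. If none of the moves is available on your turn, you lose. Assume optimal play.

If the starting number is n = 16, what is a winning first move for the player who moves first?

Move to 14.

Positions with no move are L. A position that does have a move is losing for the player to move precisely when every available move leads to a winning position for the opponent. Fill in the labels:
n=0: no move → L
n=1: →0(L), so W
n=2: →0(L), so W
n=3: →0(L), so W
n=4: →2(W), 3(W) — all W, so L
n=5: →0(L), so W
n=6: →4(L), so W
n=7: →0(L), so W
n=8: →6(W), 7(W) — all W, so L
n=9: →8(L), so W
n=10: →8(L), so W
n=11: →0(L), so W
n=12: →4(L), so W
n=13: →0(L), so W
n=14: →7(W), 12(W), 13(W) — all W, so L
n=15: →14(L), so W
n=16: →14(L), so W
From 16, the L positions reachable in one move are: 14.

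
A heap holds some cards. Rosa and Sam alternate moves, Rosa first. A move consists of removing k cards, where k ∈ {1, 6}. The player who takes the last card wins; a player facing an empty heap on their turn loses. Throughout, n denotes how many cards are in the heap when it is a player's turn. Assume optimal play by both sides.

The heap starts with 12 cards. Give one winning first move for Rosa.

Remove 1, leaving 11.

Classify positions by backward induction: terminal positions (no move available) are L. From any other position, the mover wins iff some move reaches an L.
n=0: no move → L
n=1: can move to 0, which is L ⇒ W
n=2: the only move is to 1(W), a W ⇒ L
n=3: can move to 2, which is L ⇒ W
n=4: the only move is to 3(W), a W ⇒ L
n=5: can move to 4, which is L ⇒ W
n=6: can move to 0, which is L ⇒ W
n=7: moves to 6(W), 1(W); every one is W ⇒ L
n=8: can move to 7, which is L ⇒ W
n=9: moves to 8(W), 3(W); every one is W ⇒ L
n=10: can move to 9, which is L ⇒ W
n=11: moves to 10(W), 5(W); every one is W ⇒ L
n=12: can move to 11, which is L ⇒ W
From 12, the L positions reachable in one move are: 11.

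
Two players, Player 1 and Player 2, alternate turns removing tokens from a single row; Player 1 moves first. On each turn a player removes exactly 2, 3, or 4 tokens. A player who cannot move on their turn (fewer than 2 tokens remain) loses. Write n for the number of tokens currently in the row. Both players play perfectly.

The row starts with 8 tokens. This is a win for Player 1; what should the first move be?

Remove 2, leaving 6.

Label each position W (a win for the player to move) or L (a loss). A position with no legal move is L; any other position is W exactly when some move reaches an L, and L when every move reaches a W.
n=0: no move → L
n=1: no move → L
n=2: reaches L-position 0 → W
n=3: reaches L-position 1 → W
n=4: reaches L-position 1 → W
n=5: reaches L-position 1 → W
n=6: only reaches 4(W), 3(W), 2(W), all W → L
n=7: only reaches 5(W), 4(W), 3(W), all W → L
n=8: reaches L-position 6 → W
From 8, the L positions reachable in one move are: 6.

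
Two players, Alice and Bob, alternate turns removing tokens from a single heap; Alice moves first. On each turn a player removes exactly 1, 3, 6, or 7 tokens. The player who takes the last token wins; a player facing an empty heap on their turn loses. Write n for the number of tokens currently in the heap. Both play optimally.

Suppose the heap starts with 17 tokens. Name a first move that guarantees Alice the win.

Compute win/loss labels from the base case upward. A position with no move is L. Any other position is W if it can reach an L in one move, else L.
n=0: no move → L
n=1: reaches L-position 0 → W
n=2: only reaches 1(W), which is W → L
n=3: reaches L-position 2 → W
n=4: only reaches 3(W), 1(W), all W → L
n=5: reaches L-position 4 → W
n=6: reaches L-position 0 → W
n=7: reaches L-position 4 → W
n=8: reaches L-position 2 → W
n=9: reaches L-position 2 → W
n=10: reaches L-position 4 → W
n=11: reaches L-position 4 → W
n=12: only reaches 11(W), 9(W), 6(W), 5(W), all W → L
n=13: reaches L-position 12 → W
n=14: only reaches 13(W), 11(W), 8(W), 7(W), all W → L
n=15: reaches L-position 14 → W
n=16: only reaches 15(W), 13(W), 10(W), 9(W), all W → L
n=17: reaches L-position 16 → W
From 17, the L positions reachable in one move are: 16, 14. Any move reaching one of these is winning.

Remove 1, leaving 16.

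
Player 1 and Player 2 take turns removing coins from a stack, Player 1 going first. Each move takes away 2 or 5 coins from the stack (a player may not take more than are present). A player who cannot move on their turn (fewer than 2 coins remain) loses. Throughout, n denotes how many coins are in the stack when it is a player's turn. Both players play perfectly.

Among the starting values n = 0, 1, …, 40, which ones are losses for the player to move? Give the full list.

Work bottom-up. With no move the player to move loses. Otherwise the position is W if at least one move leads to an L position for the opponent, and L if every move leads to a W.
n=0: no move → L
n=1: no move → L
n=2: can move to 0, which is L ⇒ W
n=3: can move to 1, which is L ⇒ W
n=4: the only move is to 2(W), a W ⇒ L
n=5: can move to 0, which is L ⇒ W
n=6: can move to 4, which is L ⇒ W
n=7: moves to 5(W), 2(W); every one is W ⇒ L
n=8: moves to 6(W), 3(W); every one is W ⇒ L
n=9: can move to 7, which is L ⇒ W
n=10: can move to 8, which is L ⇒ W
n=11: moves to 9(W), 6(W); every one is W ⇒ L
n=12: can move to 7, which is L ⇒ W
n=13: can move to 11, which is L ⇒ W
n=14: moves to 12(W), 9(W); every one is W ⇒ L
n=15: moves to 13(W), 10(W); every one is W ⇒ L
n=16: can move to 14, which is L ⇒ W
n=17: can move to 15, which is L ⇒ W
n=18: moves to 16(W), 13(W); every one is W ⇒ L
n=19: can move to 14, which is L ⇒ W
n=20: can move to 18, which is L ⇒ W
n=21: moves to 19(W), 16(W); every one is W ⇒ L
n=22: moves to 20(W), 17(W); every one is W ⇒ L
n=23: can move to 21, which is L ⇒ W
n=24: can move to 22, which is L ⇒ W
n=25: moves to 23(W), 20(W); every one is W ⇒ L
n=26: can move to 21, which is L ⇒ W
n=27: can move to 25, which is L ⇒ W
n=28: moves to 26(W), 23(W); every one is W ⇒ L
n=29: moves to 27(W), 24(W); every one is W ⇒ L
n=30: can move to 28, which is L ⇒ W
n=31: can move to 29, which is L ⇒ W
n=32: moves to 30(W), 27(W); every one is W ⇒ L
n=33: can move to 28, which is L ⇒ W
n=34: can move to 32, which is L ⇒ W
n=35: moves to 33(W), 30(W); every one is W ⇒ L
n=36: moves to 34(W), 31(W); every one is W ⇒ L
n=37: can move to 35, which is L ⇒ W
n=38: can move to 36, which is L ⇒ W
n=39: moves to 37(W), 34(W); every one is W ⇒ L
n=40: can move to 35, which is L ⇒ W
The losing starting values of n are exactly the entries labelled L in this table (18 of them).

0, 1, 4, 7, 8, 11, 14, 15, 18, 21, 22, 25, 28, 29, 32, 35, 36, 39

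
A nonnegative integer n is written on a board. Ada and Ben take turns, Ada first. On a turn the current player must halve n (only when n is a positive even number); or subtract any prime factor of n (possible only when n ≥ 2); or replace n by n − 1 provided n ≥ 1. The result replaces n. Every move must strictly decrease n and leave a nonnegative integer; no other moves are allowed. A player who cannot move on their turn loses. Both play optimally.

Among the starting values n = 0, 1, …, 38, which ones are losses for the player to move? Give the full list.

0, 4, 9, 14, 20, 24, 30, 34, 38

Compute win/loss labels from the base case upward. A position with no move is L. Any other position is W if it can reach an L in one move, else L.
n=0: no move → L
n=1: →0(L), so W
n=2: →0(L), so W
n=3: →0(L), so W
n=4: →2(W), 3(W) — all W, so L
n=5: →0(L), so W
n=6: →4(L), so W
n=7: →0(L), so W
n=8: →4(L), so W
n=9: →6(W), 8(W) — all W, so L
n=10: →9(L), so W
n=11: →0(L), so W
n=12: →9(L), so W
n=13: →0(L), so W
n=14: →7(W), 12(W), 13(W) — all W, so L
n=15: →14(L), so W
n=16: →14(L), so W
n=17: →0(L), so W
n=18: →9(L), so W
n=19: →0(L), so W
n=20: →10(W), 15(W), 18(W), 19(W) — all W, so L
n=21: →14(L), so W
n=22: →20(L), so W
n=23: →0(L), so W
n=24: →12(W), 21(W), 22(W), 23(W) — all W, so L
n=25: →20(L), so W
n=26: →24(L), so W
n=27: →24(L), so W
n=28: →14(L), so W
n=29: →0(L), so W
n=30: →15(W), 25(W), 27(W), 28(W), 29(W) — all W, so L
n=31: →0(L), so W
n=32: →30(L), so W
n=33: →30(L), so W
n=34: →17(W), 32(W), 33(W) — all W, so L
n=35: →30(L), so W
n=36: →34(L), so W
n=37: →0(L), so W
n=38: →19(W), 36(W), 37(W) — all W, so L
The losing starting values of n are exactly the entries labelled L in this table (9 of them).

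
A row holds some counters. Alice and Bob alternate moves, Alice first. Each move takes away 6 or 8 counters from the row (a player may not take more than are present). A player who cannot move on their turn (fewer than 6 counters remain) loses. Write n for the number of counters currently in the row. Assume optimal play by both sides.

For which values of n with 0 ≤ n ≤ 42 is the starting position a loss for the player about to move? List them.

Label each position W (a win for the player to move) or L (a loss). A position with no legal move is L; any other position is W exactly when some move reaches an L, and L when every move reaches a W.
n=0: no move → L
n=1: no move → L
n=2: no move → L
n=3: no move → L
n=4: no move → L
n=5: no move → L
n=6: reaches L-position 0 → W
n=7: reaches L-position 1 → W
n=8: reaches L-position 2 → W
n=9: reaches L-position 3 → W
n=10: reaches L-position 4 → W
n=11: reaches L-position 5 → W
n=12: reaches L-position 4 → W
n=13: reaches L-position 5 → W
n=14: only reaches 8(W), 6(W), all W → L
n=15: only reaches 9(W), 7(W), all W → L
n=16: only reaches 10(W), 8(W), all W → L
n=17: only reaches 11(W), 9(W), all W → L
n=18: only reaches 12(W), 10(W), all W → L
n=19: only reaches 13(W), 11(W), all W → L
n=20: reaches L-position 14 → W
n=21: reaches L-position 15 → W
n=22: reaches L-position 16 → W
n=23: reaches L-position 17 → W
n=24: reaches L-position 18 → W
n=25: reaches L-position 19 → W
n=26: reaches L-position 18 → W
n=27: reaches L-position 19 → W
n=28: only reaches 22(W), 20(W), all W → L
n=29: only reaches 23(W), 21(W), all W → L
n=30: only reaches 24(W), 22(W), all W → L
n=31: only reaches 25(W), 23(W), all W → L
n=32: only reaches 26(W), 24(W), all W → L
n=33: only reaches 27(W), 25(W), all W → L
n=34: reaches L-position 28 → W
n=35: reaches L-position 29 → W
n=36: reaches L-position 30 → W
n=37: reaches L-position 31 → W
n=38: reaches L-position 32 → W
n=39: reaches L-position 33 → W
n=40: reaches L-position 32 → W
n=41: reaches L-position 33 → W
n=42: only reaches 36(W), 34(W), all W → L
Reading off the rows marked L gives the requested list; there are 19 such values of n.

0, 1, 2, 3, 4, 5, 14, 15, 16, 17, 18, 19, 28, 29, 30, 31, 32, 33, 42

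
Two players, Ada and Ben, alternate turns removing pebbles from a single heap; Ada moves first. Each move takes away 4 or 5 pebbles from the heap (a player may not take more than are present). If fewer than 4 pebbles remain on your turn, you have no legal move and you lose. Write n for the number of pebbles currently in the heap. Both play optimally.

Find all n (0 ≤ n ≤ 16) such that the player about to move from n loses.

Positions with no move are L. A position that does have a move is losing for the player to move precisely when every available move leads to a winning position for the opponent. Fill in the labels:
n=0: no move → L
n=1: no move → L
n=2: no move → L
n=3: no move → L
n=4: can move to 0, which is L ⇒ W
n=5: can move to 1, which is L ⇒ W
n=6: can move to 2, which is L ⇒ W
n=7: can move to 3, which is L ⇒ W
n=8: can move to 3, which is L ⇒ W
n=9: moves to 5(W), 4(W); every one is W ⇒ L
n=10: moves to 6(W), 5(W); every one is W ⇒ L
n=11: moves to 7(W), 6(W); every one is W ⇒ L
n=12: moves to 8(W), 7(W); every one is W ⇒ L
n=13: can move to 9, which is L ⇒ W
n=14: can move to 10, which is L ⇒ W
n=15: can move to 11, which is L ⇒ W
n=16: can move to 12, which is L ⇒ W
The losing starting values of n are exactly the entries labelled L in this table (8 of them).

0, 1, 2, 3, 9, 10, 11, 12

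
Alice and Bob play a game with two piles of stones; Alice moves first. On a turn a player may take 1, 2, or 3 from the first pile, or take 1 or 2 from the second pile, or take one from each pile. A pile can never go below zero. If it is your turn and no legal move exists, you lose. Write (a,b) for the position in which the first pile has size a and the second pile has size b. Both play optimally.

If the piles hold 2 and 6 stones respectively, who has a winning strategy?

Use the standard recursion: the mover loses at a terminal position; elsewhere, the mover wins exactly when some move hands the opponent an L position.
No move ever increases a pile, so every position that can arise here has a ≤ 2 and b ≤ 6; it is enough to label the cells with 0 ≤ a ≤ 2 and 0 ≤ b ≤ 6.
Every move lowers a or b (never raises either), so fill the grid row by row in increasing a, and left to right within a row: each cell's successors are then already labelled.
      b=0  b=1  b=2  b=3  b=4  b=5  b=6
a=0:    L    W    W    L    W    W    L
a=1:    W    W    L    W    W    L    W
a=2:    W    L    W    W    L    W    W
Cells with no legal move (terminal, hence L): (0,0).
The remaining L cells, each justified by listing all of its moves:
(0,3): →(0,2)(W), (0,1)(W) — all W, so L
(0,6): →(0,5)(W), (0,4)(W) — all W, so L
(1,2): →(0,2)(W), (1,1)(W), (1,0)(W), (0,1)(W) — all W, so L
(1,5): →(0,5)(W), (1,4)(W), (1,3)(W), (0,4)(W) — all W, so L
(2,1): →(1,1)(W), (0,1)(W), (2,0)(W), (1,0)(W) — all W, so L
(2,4): →(1,4)(W), (0,4)(W), (2,3)(W), (2,2)(W), (1,3)(W) — all W, so L
Every other cell has at least one move into one of the L cells above, so it is W.
From (2,6) Alice can move to (0,6), reaching an L position.

Alice wins.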